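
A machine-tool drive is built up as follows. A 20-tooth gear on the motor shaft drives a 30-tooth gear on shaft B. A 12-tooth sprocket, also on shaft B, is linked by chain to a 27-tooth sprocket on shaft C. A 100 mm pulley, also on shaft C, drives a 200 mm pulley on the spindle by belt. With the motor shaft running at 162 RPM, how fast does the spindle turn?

24 RPM

gear mesh 30/20 = 1.5 → 162/1.5 = 108 RPM
chain 27/12 = 2.25 → 108/2.25 = 48 RPM
belt 200/100 = 2 → 48/2 = 24 RPM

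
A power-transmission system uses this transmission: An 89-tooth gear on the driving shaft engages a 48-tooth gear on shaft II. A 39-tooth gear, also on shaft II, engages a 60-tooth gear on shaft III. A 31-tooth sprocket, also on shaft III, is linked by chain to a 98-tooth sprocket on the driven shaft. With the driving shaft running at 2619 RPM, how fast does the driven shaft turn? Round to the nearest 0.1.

998.5 RPM

gear mesh 48/89 = 0.53933 → 2619/0.53933 = 4856.1 RPM
gear mesh 60/39 = 1.5385 → 4856.1/1.5385 = 3156.4 RPM
chain 98/31 = 3.1613 → 3156.4/3.1613 = 998.47 RPM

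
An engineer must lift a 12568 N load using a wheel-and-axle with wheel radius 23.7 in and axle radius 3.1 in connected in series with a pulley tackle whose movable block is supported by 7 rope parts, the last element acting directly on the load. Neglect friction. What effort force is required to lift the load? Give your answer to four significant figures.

Wheel-and-axle MA = R/r = 23.7/3.1 = 7.6452.
Block-and-tackle MA = number of supporting rope parts = 7.
Combined ideal MA = 7.6452 × 7 = 53.516.
Effort = load / MA = 12568 / 53.516 = 234.85 N.

234.8 N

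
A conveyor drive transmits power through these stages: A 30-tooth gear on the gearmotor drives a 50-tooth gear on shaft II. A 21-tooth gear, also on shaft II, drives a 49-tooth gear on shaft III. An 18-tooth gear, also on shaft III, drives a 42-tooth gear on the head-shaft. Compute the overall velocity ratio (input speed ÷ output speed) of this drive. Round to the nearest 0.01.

9.07

Each stage contributes driven/driver: gear mesh 50/30 = 1.6667, gear mesh 49/21 = 2.3333, gear mesh 42/18 = 2.3333.
Overall: 1.6667 × 2.3333 × 2.3333 = 9.0741.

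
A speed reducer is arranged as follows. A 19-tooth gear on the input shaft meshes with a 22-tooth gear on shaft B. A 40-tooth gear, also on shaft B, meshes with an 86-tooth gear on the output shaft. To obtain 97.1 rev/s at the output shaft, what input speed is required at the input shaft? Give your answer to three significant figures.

Overall ratio R = 1.1579 × 2.15 = 2.4895.
Required input speed = output speed × R = 97.1 × 2.4895 = 241.73 rev/s.

242 rev/s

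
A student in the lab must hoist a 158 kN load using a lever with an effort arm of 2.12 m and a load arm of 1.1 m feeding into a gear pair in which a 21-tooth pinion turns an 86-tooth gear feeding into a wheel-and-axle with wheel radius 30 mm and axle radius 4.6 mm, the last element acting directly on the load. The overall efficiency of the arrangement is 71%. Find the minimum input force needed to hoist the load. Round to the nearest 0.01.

Lever MA = effort arm / load arm = 2.12/1.1 = 1.9273.
Gear pair MA = 86/21 = 4.0952.
Wheel-and-axle MA = R/r = 30/4.6 = 6.5217.
Combined ideal MA = 1.9273 × 4.0952 × 6.5217 = 51.474.
Actual MA = 51.474 × 0.71 = 36.546.
Effort = load / actual MA = 158 / 36.546 = 4.3233 kN.

4.32 kN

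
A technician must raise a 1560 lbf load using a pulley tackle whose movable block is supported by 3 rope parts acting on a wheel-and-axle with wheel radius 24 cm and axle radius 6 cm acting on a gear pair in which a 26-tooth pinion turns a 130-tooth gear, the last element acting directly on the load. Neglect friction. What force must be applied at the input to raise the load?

26 lbf

Block-and-tackle MA = number of supporting rope parts = 3.
Wheel-and-axle MA = R/r = 24/6 = 4.
Gear pair MA = 130/26 = 5.
Combined ideal MA = 3 × 4 × 5 = 60.
Effort = load / MA = 1560 / 60 = 26 lbf.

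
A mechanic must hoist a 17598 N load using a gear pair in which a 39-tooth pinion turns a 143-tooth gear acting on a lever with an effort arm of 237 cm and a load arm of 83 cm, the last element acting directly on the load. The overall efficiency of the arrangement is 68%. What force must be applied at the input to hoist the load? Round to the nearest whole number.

Gear pair MA = 143/39 = 3.6667.
Lever MA = effort arm / load arm = 237/83 = 2.8554.
Combined ideal MA = 3.6667 × 2.8554 = 10.47.
Actual MA = 10.47 × 0.68 = 7.1195.
Effort = load / actual MA = 17598 / 7.1195 = 2471.8 N.

2472 N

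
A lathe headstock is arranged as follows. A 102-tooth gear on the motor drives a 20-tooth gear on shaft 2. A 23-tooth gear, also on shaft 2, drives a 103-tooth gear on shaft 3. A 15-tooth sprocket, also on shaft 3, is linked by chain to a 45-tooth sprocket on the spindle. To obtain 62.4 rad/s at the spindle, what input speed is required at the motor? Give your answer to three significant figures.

Overall ratio R = 0.19608 × 4.4783 × 3 = 2.6343.
Required input speed = output speed × R = 62.4 × 2.6343 = 164.38 rad/s.

164 rad/s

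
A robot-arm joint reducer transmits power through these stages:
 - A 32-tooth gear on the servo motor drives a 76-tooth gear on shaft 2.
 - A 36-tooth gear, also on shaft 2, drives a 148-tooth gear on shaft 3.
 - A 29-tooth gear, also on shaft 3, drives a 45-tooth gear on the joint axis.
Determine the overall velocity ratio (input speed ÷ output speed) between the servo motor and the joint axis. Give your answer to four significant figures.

Each stage contributes driven/driver: gear mesh 76/32 = 2.375, gear mesh 148/36 = 4.1111, gear mesh 45/29 = 1.5517.
Overall: 2.375 × 4.1111 × 1.5517 = 15.151.

15.15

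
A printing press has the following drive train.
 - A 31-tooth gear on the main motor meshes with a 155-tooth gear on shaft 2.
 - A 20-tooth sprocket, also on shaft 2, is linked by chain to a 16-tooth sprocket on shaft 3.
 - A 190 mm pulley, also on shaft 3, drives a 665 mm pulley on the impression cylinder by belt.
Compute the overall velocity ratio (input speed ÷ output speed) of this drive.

Each stage contributes driven/driver: gear mesh 155/31 = 5, chain 16/20 = 0.8, belt 665/190 = 3.5.
Overall: 5 × 0.8 × 3.5 = 14.

14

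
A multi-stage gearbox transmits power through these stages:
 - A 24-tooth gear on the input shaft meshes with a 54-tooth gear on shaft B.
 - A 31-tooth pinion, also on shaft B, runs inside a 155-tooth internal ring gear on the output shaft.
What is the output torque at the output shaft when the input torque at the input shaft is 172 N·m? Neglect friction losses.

1935 N·m

After the gear mesh (54/24): 172 × 2.25 = 387 N·m
After the internal gear (155/31): 387 × 5 = 1935 N·m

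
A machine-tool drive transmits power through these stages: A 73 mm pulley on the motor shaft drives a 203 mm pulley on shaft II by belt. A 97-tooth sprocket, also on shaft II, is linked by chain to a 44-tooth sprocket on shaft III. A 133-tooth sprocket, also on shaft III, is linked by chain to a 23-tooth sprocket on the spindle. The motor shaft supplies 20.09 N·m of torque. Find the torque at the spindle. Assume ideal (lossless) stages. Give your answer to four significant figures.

belt 203/73 = 2.7808 → τ = 20.09·2.7808 = 55.867 N·m
chain 44/97 = 0.45361 → τ = 55.867·0.45361 = 25.342 N·m
chain 23/133 = 0.17293 → τ = 25.342·0.17293 = 4.3824 N·m

4.382 N·m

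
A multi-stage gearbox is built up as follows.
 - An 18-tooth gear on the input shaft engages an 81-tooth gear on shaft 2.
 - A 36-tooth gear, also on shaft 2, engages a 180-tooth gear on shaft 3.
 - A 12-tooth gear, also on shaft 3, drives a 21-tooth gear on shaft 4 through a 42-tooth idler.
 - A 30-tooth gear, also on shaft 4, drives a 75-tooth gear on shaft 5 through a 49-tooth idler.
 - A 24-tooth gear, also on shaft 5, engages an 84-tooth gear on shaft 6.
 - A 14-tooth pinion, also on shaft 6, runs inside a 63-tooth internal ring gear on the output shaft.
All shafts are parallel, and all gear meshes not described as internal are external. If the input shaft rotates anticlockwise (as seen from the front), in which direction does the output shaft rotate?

clockwise

the input shaft → shaft 2: external mesh, 1 reversal → CW.
shaft 2 → shaft 3: external mesh, 1 reversal → CCW.
shaft 3 → shaft 4: driver → idler → driven is 2 external meshes, 2 reversals → CCW.
shaft 4 → shaft 5: driver → idler → driven is 2 external meshes, 2 reversals → CCW.
shaft 5 → shaft 6: external mesh, 1 reversal → CW.
shaft 6 → the output shaft: internal mesh, same direction → CW.
7 reversals in total — an odd number — so the output shaft turns opposite to the input shaft.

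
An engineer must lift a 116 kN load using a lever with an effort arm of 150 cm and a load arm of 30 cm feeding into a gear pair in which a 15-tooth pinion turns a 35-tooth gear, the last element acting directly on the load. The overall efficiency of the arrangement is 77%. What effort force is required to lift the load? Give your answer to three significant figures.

Lever MA = effort arm / load arm = 150/30 = 5.
Gear pair MA = 35/15 = 2.3333.
Combined ideal MA = 5 × 2.3333 = 11.667.
Actual MA = 11.667 × 0.77 = 8.9833.
Effort = load / actual MA = 116 / 8.9833 = 12.913 kN.

12.9 kN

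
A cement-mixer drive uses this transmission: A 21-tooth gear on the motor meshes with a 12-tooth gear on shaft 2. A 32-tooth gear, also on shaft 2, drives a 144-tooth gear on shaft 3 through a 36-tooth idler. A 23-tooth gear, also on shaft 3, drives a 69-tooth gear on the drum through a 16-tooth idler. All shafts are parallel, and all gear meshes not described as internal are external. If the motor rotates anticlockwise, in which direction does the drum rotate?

the motor → shaft 2: external mesh, 1 reversal → CW.
shaft 2 → shaft 3: driver → idler → driven is 2 external meshes, 2 reversals → CW.
shaft 3 → the drum: driver → idler → driven is 2 external meshes, 2 reversals → CW.
5 reversals in total — an odd number — so the drum turns opposite to the motor.

clockwise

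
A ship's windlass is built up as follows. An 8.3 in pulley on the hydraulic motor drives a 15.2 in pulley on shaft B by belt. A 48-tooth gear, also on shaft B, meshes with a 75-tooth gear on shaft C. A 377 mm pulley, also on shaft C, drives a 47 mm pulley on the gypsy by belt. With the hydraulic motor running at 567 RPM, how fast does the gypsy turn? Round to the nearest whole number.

1589 RPM

belt 15.2/8.3 = 1.8313 → 567/1.8313 = 309.61 RPM
gear mesh 75/48 = 1.5625 → 309.61/1.5625 = 198.15 RPM
belt 47/377 = 0.12467 → 198.15/0.12467 = 1589.4 RPM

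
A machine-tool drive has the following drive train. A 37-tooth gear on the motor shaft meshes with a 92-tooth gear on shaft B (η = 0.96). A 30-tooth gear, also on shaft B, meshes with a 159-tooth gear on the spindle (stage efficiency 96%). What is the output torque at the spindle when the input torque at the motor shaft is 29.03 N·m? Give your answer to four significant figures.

Gear mesh: ratio = 92/37 = 2.4865; torque at shaft B = 29.03 × 2.4865 × 0.96 = 69.295 N·m.
Gear mesh: ratio = 159/30 = 5.3; torque at the spindle = 69.295 × 5.3 × 0.96 = 352.57 N·m.

352.6 N·m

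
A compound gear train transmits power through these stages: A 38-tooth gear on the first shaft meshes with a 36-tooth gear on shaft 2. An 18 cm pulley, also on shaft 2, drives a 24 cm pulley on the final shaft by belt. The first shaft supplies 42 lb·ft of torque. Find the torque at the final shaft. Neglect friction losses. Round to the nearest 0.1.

Gear mesh: ratio = 36/38 = 0.94737; torque at shaft 2 = 42 × 0.94737 = 39.789 lb·ft.
Belt: ratio = 24/18 = 1.3333; torque at the final shaft = 39.789 × 1.3333 = 53.053 lb·ft.

53.1 lb·ft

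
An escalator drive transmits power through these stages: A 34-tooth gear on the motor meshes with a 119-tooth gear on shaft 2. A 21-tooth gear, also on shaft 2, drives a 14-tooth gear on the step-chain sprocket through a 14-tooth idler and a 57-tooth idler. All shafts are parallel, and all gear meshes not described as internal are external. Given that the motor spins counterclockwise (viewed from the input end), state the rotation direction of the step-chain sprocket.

the motor → shaft 2: external mesh, 1 reversal → CW.
shaft 2 → the step-chain sprocket: driver → idler → idler → driven is 3 external meshes, 3 reversals → CCW.
4 reversals in total — an even number — so the step-chain sprocket turns the same way as the motor.

counterclockwise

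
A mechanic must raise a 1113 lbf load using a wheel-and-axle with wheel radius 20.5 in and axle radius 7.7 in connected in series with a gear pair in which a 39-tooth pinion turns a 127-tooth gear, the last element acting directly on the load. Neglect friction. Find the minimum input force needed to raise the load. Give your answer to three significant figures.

Wheel-and-axle MA = R/r = 20.5/7.7 = 2.6623.
Gear pair MA = 127/39 = 3.2564.
Combined ideal MA = 2.6623 × 3.2564 = 8.6697.
Effort = load / MA = 1113 / 8.6697 = 128.38 lbf.

128 lbf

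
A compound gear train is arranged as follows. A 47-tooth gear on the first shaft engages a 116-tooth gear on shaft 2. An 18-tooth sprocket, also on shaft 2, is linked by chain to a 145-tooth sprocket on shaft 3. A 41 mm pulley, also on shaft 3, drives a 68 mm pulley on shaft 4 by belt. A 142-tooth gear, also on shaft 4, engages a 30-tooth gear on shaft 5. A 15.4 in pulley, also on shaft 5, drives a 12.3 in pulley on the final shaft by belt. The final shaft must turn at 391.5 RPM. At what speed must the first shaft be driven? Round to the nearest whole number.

2178 RPM

Overall ratio R = 2.4681 × 8.0556 × 1.6585 × 0.21127 × 0.7987 = 5.5641.
Required input speed = output speed × R = 391.5 × 5.5641 = 2178.4 RPM.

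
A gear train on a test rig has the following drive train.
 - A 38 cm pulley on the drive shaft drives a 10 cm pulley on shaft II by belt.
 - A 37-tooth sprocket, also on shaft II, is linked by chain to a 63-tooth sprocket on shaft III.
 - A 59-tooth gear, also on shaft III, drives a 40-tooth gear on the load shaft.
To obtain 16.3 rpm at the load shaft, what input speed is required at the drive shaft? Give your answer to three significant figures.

4.95 rpm

Overall ratio R = 0.26316 × 1.7027 × 0.67797 = 0.30378.
Required input speed = output speed × R = 16.3 × 0.30378 = 4.9517 rpm.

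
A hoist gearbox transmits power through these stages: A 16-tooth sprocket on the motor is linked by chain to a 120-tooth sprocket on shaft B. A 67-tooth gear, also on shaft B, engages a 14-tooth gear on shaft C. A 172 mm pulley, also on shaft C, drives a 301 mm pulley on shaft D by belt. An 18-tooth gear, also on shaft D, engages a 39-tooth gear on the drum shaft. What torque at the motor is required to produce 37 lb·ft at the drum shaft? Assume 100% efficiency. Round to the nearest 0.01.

Overall ratio R = 7.5 × 0.20896 × 1.75 × 2.1667 = 5.9422.
Input torque = output torque / R = 37 / 5.9422 = 6.2267 lb·ft.

6.23 lb·ft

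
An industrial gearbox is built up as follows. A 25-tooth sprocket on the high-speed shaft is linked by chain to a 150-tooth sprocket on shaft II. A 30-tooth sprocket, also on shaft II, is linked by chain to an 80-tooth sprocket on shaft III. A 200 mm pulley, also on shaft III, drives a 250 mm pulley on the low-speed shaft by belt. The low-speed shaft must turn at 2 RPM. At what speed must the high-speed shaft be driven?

40 RPM

Overall ratio R = 6 × 2.6667 × 1.25 = 20.
Required input speed = output speed × R = 2 × 20 = 40 RPM.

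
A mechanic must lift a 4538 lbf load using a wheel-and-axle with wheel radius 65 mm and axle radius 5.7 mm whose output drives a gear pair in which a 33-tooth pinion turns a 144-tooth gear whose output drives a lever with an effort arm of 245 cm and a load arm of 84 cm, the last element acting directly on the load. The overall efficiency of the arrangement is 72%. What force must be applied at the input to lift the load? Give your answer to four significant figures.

43.43 lbf

Wheel-and-axle MA = R/r = 65/5.7 = 11.404.
Gear pair MA = 144/33 = 4.3636.
Lever MA = effort arm / load arm = 245/84 = 2.9167.
Combined ideal MA = 11.404 × 4.3636 × 2.9167 = 145.14.
Actual MA = 145.14 × 0.72 = 104.5.
Effort = load / actual MA = 4538 / 104.5 = 43.427 lbf.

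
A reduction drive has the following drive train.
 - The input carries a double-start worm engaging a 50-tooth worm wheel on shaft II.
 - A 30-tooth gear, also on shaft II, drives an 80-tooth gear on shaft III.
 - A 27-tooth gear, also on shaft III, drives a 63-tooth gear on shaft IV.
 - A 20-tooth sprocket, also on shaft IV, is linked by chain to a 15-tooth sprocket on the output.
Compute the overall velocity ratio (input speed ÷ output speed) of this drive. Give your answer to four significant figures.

116.7

Each stage contributes driven/driver: worm 50/2 = 25, gear mesh 80/30 = 2.6667, gear mesh 63/27 = 2.3333, chain 15/20 = 0.75.
Overall: 25 × 2.6667 × 2.3333 × 0.75 = 116.67.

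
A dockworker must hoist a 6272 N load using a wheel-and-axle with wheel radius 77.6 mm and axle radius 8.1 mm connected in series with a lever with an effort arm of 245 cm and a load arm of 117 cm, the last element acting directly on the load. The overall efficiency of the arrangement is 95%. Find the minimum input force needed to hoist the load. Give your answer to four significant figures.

Wheel-and-axle MA = R/r = 77.6/8.1 = 9.5802.
Lever MA = effort arm / load arm = 245/117 = 2.094.
Combined ideal MA = 9.5802 × 2.094 = 20.061.
Actual MA = 20.061 × 0.95 = 19.058.
Effort = load / actual MA = 6272 / 19.058 = 329.1 N.

329.1 N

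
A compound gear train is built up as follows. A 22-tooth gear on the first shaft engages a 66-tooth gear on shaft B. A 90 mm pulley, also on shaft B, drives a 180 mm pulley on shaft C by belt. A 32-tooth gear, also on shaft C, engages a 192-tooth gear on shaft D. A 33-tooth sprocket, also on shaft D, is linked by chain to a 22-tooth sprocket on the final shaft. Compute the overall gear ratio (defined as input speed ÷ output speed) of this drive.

Each stage contributes driven/driver: gear mesh 66/22 = 3, belt 180/90 = 2, gear mesh 192/32 = 6, chain 22/33 = 0.66667.
Overall: 3 × 2 × 6 × 0.66667 = 24.

24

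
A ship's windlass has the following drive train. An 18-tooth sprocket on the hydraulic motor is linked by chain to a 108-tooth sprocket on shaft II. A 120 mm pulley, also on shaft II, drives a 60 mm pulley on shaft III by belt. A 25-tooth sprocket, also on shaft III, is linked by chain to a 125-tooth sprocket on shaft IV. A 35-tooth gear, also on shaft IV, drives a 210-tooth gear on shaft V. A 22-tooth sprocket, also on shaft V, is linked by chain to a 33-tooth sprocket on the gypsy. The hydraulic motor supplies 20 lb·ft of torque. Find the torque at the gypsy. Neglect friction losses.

2700 lb·ft

Chain: ratio = 108/18 = 6; torque at shaft II = 20 × 6 = 120 lb·ft.
Belt: ratio = 60/120 = 0.5; torque at shaft III = 120 × 0.5 = 60 lb·ft.
Chain: ratio = 125/25 = 5; torque at shaft IV = 60 × 5 = 300 lb·ft.
Gear mesh: ratio = 210/35 = 6; torque at shaft V = 300 × 6 = 1800 lb·ft.
Chain: ratio = 33/22 = 1.5; torque at the gypsy = 1800 × 1.5 = 2700 lb·ft.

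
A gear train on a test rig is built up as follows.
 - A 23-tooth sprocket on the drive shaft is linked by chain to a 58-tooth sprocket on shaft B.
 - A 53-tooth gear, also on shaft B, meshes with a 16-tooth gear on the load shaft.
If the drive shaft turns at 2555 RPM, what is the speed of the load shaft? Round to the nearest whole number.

3356 RPM

chain 58/23 = 2.5217 → 2555/2.5217 = 1013.2 RPM
gear mesh 16/53 = 0.30189 → 1013.2/0.30189 = 3356.2 RPM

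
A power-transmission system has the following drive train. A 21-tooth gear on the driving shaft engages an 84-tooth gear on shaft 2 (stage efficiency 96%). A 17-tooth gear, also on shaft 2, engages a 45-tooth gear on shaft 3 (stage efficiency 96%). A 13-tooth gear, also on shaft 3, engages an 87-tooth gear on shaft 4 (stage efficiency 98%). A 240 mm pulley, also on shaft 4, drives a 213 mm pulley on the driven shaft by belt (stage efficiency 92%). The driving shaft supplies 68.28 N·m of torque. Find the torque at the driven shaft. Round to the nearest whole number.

gear mesh 84/21 = 4 → τ = 68.28·4·0.96 = 262.2 N·m
gear mesh 45/17 = 2.6471 → τ = 262.2·2.6471·0.96 = 666.28 N·m
gear mesh 87/13 = 6.6923 → τ = 666.28·6.6923·0.98 = 4369.8 N·m
belt 213/240 = 0.8875 → τ = 4369.8·0.8875·0.92 = 3567.9 N·m

3568 N·m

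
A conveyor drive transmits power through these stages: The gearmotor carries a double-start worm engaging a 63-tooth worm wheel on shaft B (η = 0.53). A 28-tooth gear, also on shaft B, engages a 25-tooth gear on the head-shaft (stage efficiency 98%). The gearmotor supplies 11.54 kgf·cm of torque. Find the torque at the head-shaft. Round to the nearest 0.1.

After the worm (63/2): 11.54 × 31.5 × 0.53 = 192.66 kgf·cm
After the gear mesh (25/28): 192.66 × 0.89286 × 0.98 = 168.58 kgf·cm

168.6 kgf·cm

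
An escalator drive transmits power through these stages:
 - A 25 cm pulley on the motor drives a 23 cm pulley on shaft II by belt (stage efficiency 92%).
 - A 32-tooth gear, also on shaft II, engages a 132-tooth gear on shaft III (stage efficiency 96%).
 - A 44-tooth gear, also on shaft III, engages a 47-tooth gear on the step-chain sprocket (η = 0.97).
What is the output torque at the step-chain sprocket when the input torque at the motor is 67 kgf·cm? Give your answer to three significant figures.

After the belt (23/25): 67 × 0.92 × 0.92 = 56.709 kgf·cm
After the gear mesh (132/32): 56.709 × 4.125 × 0.96 = 224.57 kgf·cm
After the gear mesh (47/44): 224.57 × 1.0682 × 0.97 = 232.68 kgf·cm

233 kgf·cm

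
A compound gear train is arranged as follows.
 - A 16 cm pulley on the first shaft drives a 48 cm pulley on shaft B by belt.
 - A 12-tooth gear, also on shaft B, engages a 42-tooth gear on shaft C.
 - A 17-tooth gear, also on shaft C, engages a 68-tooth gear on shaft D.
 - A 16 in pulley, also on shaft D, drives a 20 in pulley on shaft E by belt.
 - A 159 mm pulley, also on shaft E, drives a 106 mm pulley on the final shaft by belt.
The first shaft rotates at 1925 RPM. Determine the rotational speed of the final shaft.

55 RPM

the first shaft → shaft B (belt, 48/16): 1925 ÷ 3 = 641.67 RPM
shaft B → shaft C (gear mesh, 42/12): 641.67 ÷ 3.5 = 183.33 RPM
shaft C → shaft D (gear mesh, 68/17): 183.33 ÷ 4 = 45.833 RPM
shaft D → shaft E (belt, 20/16): 45.833 ÷ 1.25 = 36.667 RPM
shaft E → the final shaft (belt, 106/159): 36.667 ÷ 0.66667 = 55 RPM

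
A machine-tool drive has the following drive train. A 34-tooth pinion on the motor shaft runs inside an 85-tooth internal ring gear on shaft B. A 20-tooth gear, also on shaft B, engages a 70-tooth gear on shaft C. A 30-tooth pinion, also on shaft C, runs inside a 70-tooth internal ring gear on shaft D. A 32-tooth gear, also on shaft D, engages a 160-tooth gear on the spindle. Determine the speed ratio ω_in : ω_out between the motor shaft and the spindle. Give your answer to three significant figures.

Each stage contributes driven/driver: internal gear 85/34 = 2.5, gear mesh 70/20 = 3.5, internal gear 70/30 = 2.3333, gear mesh 160/32 = 5.
Overall: 2.5 × 3.5 × 2.3333 × 5 = 102.08.

102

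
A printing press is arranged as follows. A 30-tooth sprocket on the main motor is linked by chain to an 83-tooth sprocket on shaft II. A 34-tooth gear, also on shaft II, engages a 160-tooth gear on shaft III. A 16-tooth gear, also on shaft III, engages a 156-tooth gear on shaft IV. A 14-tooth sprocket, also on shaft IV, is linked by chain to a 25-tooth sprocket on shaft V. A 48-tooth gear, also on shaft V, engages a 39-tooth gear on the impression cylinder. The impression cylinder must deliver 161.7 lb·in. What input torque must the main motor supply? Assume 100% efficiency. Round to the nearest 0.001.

0.878 lb·in

Overall ratio R = 2.7667 × 4.7059 × 9.75 × 1.7857 × 0.8125 = 184.18.
Input torque = output torque / R = 161.7 / 184.18 = 0.87795 lb·in.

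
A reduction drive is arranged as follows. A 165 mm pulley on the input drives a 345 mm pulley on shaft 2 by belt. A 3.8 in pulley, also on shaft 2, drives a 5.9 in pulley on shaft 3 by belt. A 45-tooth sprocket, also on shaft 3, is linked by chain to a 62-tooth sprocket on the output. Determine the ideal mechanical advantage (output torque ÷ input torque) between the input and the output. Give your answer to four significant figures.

4.473

Each stage contributes driven/driver: belt 345/165 = 2.0909, belt 5.9/3.8 = 1.5526, chain 62/45 = 1.3778.
Overall: 2.0909 × 1.5526 × 1.3778 = 4.4728.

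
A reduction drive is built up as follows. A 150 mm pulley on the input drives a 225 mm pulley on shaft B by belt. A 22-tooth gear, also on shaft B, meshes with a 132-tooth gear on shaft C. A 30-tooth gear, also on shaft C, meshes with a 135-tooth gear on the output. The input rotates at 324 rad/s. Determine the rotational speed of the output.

belt 225/150 = 1.5 → 324/1.5 = 216 rad/s
gear mesh 132/22 = 6 → 216/6 = 36 rad/s
gear mesh 135/30 = 4.5 → 36/4.5 = 8 rad/s

8 rad/s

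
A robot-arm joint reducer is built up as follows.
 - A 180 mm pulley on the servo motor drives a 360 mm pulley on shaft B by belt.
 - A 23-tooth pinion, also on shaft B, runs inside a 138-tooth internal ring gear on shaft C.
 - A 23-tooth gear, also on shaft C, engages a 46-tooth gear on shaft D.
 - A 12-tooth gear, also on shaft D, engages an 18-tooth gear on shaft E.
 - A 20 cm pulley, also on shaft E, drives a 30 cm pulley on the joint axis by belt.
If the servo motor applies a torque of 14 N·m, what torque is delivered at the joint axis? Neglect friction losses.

756 N·m

Belt: ratio = 360/180 = 2; torque at shaft B = 14 × 2 = 28 N·m.
Internal gear: ratio = 138/23 = 6; torque at shaft C = 28 × 6 = 168 N·m.
Gear mesh: ratio = 46/23 = 2; torque at shaft D = 168 × 2 = 336 N·m.
Gear mesh: ratio = 18/12 = 1.5; torque at shaft E = 336 × 1.5 = 504 N·m.
Belt: ratio = 30/20 = 1.5; torque at the joint axis = 504 × 1.5 = 756 N·m.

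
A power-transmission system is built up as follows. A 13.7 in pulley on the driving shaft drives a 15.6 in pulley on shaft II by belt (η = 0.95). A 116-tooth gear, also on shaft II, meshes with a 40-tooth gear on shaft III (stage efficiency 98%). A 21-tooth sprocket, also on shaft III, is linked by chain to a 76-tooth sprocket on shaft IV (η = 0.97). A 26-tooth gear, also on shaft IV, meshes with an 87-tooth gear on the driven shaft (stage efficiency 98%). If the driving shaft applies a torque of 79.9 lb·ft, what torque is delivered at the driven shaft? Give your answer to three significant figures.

belt 15.6/13.7 = 1.1387 → τ = 79.9·1.1387·0.95 = 86.432 lb·ft
gear mesh 40/116 = 0.34483 → τ = 86.432·0.34483·0.98 = 29.208 lb·ft
chain 76/21 = 3.619 → τ = 29.208·3.619·0.97 = 102.53 lb·ft
gear mesh 87/26 = 3.3462 → τ = 102.53·3.3462·0.98 = 336.23 lb·ft

336 lb·ft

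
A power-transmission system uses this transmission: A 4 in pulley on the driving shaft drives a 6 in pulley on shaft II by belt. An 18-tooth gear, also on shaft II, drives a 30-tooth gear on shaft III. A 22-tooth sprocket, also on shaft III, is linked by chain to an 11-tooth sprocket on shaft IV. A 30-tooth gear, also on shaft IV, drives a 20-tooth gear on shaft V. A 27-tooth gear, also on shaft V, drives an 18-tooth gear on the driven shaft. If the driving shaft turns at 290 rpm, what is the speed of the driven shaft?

522 rpm

belt 6/4 = 1.5 → 290/1.5 = 193.33 rpm
gear mesh 30/18 = 1.6667 → 193.33/1.6667 = 116 rpm
chain 11/22 = 0.5 → 116/0.5 = 232 rpm
gear mesh 20/30 = 0.66667 → 232/0.66667 = 348 rpm
gear mesh 18/27 = 0.66667 → 348/0.66667 = 522 rpm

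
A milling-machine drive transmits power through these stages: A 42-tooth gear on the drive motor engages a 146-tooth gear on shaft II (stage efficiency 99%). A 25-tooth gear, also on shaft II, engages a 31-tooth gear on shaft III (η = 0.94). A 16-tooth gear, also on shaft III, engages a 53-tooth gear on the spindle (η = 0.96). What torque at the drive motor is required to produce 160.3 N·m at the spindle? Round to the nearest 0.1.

Overall ratio R = 3.4762 × 1.24 × 3.3125 = 14.278; overall efficiency η = 0.99 × 0.94 × 0.96 = 0.8934.
Input torque = output torque / (R × η) = 160.3 / (14.278 × 0.8934) = 12.567 N·m.

12.6 N·m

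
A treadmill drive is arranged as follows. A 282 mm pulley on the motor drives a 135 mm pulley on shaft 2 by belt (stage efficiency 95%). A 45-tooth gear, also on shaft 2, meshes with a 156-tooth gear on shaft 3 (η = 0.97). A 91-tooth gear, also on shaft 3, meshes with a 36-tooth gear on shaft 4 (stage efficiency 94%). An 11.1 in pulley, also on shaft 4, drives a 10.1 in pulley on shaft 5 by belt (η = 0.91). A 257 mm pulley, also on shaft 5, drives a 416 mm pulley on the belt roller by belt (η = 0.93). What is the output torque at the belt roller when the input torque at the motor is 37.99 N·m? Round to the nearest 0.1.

Belt: ratio = 135/282 = 0.47872; torque at shaft 2 = 37.99 × 0.47872 × 0.95 = 17.277 N·m.
Gear mesh: ratio = 156/45 = 3.4667; torque at shaft 3 = 17.277 × 3.4667 × 0.97 = 58.098 N·m.
Gear mesh: ratio = 36/91 = 0.3956; torque at shaft 4 = 58.098 × 0.3956 × 0.94 = 21.605 N·m.
Belt: ratio = 10.1/11.1 = 0.90991; torque at shaft 5 = 21.605 × 0.90991 × 0.91 = 17.889 N·m.
Belt: ratio = 416/257 = 1.6187; torque at the belt roller = 17.889 × 1.6187 × 0.93 = 26.93 N·m.

26.9 N·m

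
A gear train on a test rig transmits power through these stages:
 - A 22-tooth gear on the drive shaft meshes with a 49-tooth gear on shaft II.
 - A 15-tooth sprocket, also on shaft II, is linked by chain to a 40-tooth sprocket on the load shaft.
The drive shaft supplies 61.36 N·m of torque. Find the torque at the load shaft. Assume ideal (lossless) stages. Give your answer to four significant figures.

364.4 N·m

gear mesh 49/22 = 2.2273 → τ = 61.36·2.2273 = 136.67 N·m
chain 40/15 = 2.6667 → τ = 136.67·2.6667 = 364.44 N·m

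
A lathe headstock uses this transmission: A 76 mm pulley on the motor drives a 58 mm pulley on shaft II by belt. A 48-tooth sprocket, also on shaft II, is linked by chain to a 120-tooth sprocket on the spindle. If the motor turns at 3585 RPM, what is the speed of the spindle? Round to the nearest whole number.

the motor → shaft II (belt, 58/76): 3585 ÷ 0.76316 = 4697.6 RPM
shaft II → the spindle (chain, 120/48): 4697.6 ÷ 2.5 = 1879 RPM

1879 RPM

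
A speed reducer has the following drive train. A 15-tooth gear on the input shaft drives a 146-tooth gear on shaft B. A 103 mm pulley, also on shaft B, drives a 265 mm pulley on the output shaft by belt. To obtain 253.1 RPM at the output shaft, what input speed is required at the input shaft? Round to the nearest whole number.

6338 RPM

Overall ratio R = 9.7333 × 2.5728 = 25.042.
Required input speed = output speed × R = 253.1 × 25.042 = 6338.1 RPM.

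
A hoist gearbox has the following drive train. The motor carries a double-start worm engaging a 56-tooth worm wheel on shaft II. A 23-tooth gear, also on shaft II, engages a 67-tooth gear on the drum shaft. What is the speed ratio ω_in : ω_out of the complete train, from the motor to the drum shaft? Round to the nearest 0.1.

Each stage contributes driven/driver: worm 56/2 = 28, gear mesh 67/23 = 2.913.
Overall: 28 × 2.913 = 81.565.

81.6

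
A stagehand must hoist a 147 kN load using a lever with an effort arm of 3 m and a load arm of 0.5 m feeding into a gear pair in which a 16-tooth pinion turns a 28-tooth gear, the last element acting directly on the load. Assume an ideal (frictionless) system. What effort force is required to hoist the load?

14 kN

Lever MA = effort arm / load arm = 3/0.5 = 6.
Gear pair MA = 28/16 = 1.75.
Combined ideal MA = 6 × 1.75 = 10.5.
Effort = load / MA = 147 / 10.5 = 14 kN.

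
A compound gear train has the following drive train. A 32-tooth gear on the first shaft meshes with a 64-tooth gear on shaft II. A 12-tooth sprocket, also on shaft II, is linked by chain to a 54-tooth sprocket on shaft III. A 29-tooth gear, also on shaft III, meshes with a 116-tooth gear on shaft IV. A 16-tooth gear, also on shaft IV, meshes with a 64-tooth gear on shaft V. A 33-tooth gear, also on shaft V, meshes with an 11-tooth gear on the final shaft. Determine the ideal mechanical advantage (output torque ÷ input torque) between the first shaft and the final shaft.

48

Each stage contributes driven/driver: gear mesh 64/32 = 2, chain 54/12 = 4.5, gear mesh 116/29 = 4, gear mesh 64/16 = 4, gear mesh 11/33 = 0.33333.
Overall: 2 × 4.5 × 4 × 4 × 0.33333 = 48.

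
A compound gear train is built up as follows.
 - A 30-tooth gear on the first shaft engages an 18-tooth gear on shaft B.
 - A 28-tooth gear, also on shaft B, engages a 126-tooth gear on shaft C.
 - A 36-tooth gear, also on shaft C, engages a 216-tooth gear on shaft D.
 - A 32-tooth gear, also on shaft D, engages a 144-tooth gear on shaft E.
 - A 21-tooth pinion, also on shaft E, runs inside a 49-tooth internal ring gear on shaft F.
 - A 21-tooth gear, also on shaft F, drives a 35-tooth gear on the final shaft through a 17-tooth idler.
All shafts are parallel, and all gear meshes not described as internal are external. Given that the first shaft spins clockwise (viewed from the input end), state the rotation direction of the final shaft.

the first shaft → shaft B: external mesh, 1 reversal → CCW.
shaft B → shaft C: external mesh, 1 reversal → CW.
shaft C → shaft D: external mesh, 1 reversal → CCW.
shaft D → shaft E: external mesh, 1 reversal → CW.
shaft E → shaft F: internal mesh, same direction → CW.
shaft F → the final shaft: driver → idler → driven is 2 external meshes, 2 reversals → CW.
6 reversals in total — an even number — so the final shaft turns the same way as the first shaft.

clockwise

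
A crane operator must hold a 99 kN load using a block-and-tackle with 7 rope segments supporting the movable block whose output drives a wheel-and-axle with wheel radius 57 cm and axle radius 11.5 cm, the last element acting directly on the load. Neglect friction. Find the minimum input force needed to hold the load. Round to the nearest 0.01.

Block-and-tackle MA = number of supporting rope parts = 7.
Wheel-and-axle MA = R/r = 57/11.5 = 4.9565.
Combined ideal MA = 7 × 4.9565 = 34.696.
Effort = load / MA = 99 / 34.696 = 2.8534 kN.

2.85 kN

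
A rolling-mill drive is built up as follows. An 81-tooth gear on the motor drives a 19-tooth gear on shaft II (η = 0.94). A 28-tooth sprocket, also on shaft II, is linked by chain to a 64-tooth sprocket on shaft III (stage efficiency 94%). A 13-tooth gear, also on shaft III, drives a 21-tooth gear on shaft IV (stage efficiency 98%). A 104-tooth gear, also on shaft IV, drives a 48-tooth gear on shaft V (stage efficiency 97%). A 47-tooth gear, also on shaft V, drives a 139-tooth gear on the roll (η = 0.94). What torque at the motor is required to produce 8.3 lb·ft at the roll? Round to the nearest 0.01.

Overall ratio R = 0.23457 × 2.2857 × 1.6154 × 0.46154 × 2.9574 = 1.1822; overall efficiency η = 0.94 × 0.94 × 0.98 × 0.97 × 0.94 = 0.7896.
Input torque = output torque / (R × η) = 8.3 / (1.1822 × 0.7896) = 8.8921 lb·ft.

8.89 lb·ft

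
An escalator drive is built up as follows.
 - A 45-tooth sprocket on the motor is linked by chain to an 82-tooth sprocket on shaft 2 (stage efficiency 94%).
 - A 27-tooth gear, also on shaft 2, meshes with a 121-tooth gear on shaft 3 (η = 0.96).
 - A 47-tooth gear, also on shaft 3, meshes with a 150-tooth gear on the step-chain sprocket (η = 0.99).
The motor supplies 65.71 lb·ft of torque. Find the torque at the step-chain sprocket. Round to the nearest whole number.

Chain: ratio = 82/45 = 1.8222; torque at shaft 2 = 65.71 × 1.8222 × 0.94 = 112.55 lb·ft.
Gear mesh: ratio = 121/27 = 4.4815; torque at shaft 3 = 112.55 × 4.4815 × 0.96 = 484.23 lb·ft.
Gear mesh: ratio = 150/47 = 3.1915; torque at the step-chain sprocket = 484.23 × 3.1915 × 0.99 = 1530 lb·ft.

1530 lb·ft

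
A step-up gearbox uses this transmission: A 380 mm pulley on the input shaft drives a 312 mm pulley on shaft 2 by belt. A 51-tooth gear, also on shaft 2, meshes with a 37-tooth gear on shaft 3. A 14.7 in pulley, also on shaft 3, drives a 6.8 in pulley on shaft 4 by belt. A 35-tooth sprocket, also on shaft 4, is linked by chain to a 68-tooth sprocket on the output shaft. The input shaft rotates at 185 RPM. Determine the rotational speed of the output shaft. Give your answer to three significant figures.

belt 312/380 = 0.82105 → 185/0.82105 = 225.32 RPM
gear mesh 37/51 = 0.72549 → 225.32/0.72549 = 310.58 RPM
belt 6.8/14.7 = 0.46259 → 310.58/0.46259 = 671.39 RPM
chain 68/35 = 1.9429 → 671.39/1.9429 = 345.57 RPM

346 RPM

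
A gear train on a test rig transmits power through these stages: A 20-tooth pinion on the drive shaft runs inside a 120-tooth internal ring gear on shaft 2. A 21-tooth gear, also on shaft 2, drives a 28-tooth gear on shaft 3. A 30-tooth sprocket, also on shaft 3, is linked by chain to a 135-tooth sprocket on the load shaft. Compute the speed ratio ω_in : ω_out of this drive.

Each stage contributes driven/driver: internal gear 120/20 = 6, gear mesh 28/21 = 1.3333, chain 135/30 = 4.5.
Overall: 6 × 1.3333 × 4.5 = 36.

36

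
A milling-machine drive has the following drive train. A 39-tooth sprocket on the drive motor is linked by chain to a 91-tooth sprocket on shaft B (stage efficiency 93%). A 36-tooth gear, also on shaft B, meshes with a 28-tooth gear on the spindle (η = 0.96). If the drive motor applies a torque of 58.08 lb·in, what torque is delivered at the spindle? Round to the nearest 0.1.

94.1 lb·in

After the chain (91/39): 58.08 × 2.3333 × 0.93 = 126.03 lb·in
After the gear mesh (28/36): 126.03 × 0.77778 × 0.96 = 94.105 lb·in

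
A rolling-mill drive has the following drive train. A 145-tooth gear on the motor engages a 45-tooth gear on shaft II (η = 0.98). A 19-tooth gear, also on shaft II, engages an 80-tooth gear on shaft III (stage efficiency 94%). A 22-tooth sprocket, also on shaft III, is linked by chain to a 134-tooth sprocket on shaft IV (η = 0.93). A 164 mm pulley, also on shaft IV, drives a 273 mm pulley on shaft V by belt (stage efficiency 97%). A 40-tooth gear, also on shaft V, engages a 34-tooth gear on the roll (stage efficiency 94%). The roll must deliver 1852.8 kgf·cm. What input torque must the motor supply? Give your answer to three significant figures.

Overall ratio R = 0.31034 × 4.2105 × 6.0909 × 1.6646 × 0.85 = 11.262; overall efficiency η = 0.98 × 0.94 × 0.93 × 0.97 × 0.94 = 0.7812.
Input torque = output torque / (R × η) = 1852.8 / (11.262 × 0.7812) = 210.62 kgf·cm.

211 kgf·cm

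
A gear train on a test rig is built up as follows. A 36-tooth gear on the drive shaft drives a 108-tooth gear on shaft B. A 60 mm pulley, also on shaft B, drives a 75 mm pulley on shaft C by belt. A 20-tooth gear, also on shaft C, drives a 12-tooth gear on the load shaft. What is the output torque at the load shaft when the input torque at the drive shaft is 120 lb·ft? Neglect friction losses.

270 lb·ft

Gear mesh: ratio = 108/36 = 3; torque at shaft B = 120 × 3 = 360 lb·ft.
Belt: ratio = 75/60 = 1.25; torque at shaft C = 360 × 1.25 = 450 lb·ft.
Gear mesh: ratio = 12/20 = 0.6; torque at the load shaft = 450 × 0.6 = 270 lb·ft.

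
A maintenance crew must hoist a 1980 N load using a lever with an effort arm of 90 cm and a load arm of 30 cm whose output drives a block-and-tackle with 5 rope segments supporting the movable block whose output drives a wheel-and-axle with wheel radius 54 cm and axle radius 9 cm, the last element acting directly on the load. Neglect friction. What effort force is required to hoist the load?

Lever MA = effort arm / load arm = 90/30 = 3.
Block-and-tackle MA = number of supporting rope parts = 5.
Wheel-and-axle MA = R/r = 54/9 = 6.
Combined ideal MA = 3 × 5 × 6 = 90.
Effort = load / MA = 1980 / 90 = 22 N.

22 N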